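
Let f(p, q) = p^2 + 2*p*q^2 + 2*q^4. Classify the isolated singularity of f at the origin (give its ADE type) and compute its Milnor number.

Type A_{3}, Milnor number mu = 3.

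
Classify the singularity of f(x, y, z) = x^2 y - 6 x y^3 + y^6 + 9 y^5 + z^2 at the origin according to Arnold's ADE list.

D_{7}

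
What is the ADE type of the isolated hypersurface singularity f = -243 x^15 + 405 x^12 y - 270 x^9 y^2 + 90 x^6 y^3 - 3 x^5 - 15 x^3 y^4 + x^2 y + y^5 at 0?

D6

The Hessian of f at 0 is [[0, 0], [0, 0]] with rank 0, so corank 2. A Groebner basis of the Jacobian ideal J(f) in C{x,y} is {x^2/5 + y^4, x^3, x*y}; counting standard monomials gives mu = 6. Corank 2; j^3 = x^2*y has shape L^2 M (L != M), so D-series; mu = 6 gives D_6.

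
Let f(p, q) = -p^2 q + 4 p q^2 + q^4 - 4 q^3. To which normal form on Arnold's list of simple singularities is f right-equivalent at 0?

D_5

The Hessian of f at 0 has rank 0. Corank 2; j^3 = -q*(p - 2*q)^2 has shape L^2 M (L != M), so D-series; mu = 5 gives D_5.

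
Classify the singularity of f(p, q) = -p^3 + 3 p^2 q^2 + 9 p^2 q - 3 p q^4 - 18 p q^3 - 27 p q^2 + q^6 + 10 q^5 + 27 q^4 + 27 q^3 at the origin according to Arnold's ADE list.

E_{8}

The Hessian of f at 0 has rank 0. Corank 2; j^3 = -(p - 3*q)^3 is a perfect cube, so E-series; the 5-jet and mu = 8 give E_8.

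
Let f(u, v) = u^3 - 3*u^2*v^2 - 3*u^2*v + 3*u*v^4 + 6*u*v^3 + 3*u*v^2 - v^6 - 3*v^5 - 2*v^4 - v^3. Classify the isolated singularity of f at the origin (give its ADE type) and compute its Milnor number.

Type E_{6}, Milnor number mu = 6.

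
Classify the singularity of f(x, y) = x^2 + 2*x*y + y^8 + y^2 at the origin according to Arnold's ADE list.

A_7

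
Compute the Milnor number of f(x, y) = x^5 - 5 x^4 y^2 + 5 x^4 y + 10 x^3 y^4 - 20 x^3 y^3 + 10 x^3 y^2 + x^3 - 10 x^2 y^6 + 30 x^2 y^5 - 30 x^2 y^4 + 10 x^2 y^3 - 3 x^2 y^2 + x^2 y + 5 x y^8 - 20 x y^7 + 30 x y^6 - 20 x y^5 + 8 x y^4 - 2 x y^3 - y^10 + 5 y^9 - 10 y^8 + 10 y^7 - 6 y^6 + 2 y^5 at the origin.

The Hessian of f at 0 has rank 0. Corank 2; j^3 = x^2*(x + y) has shape L^2 M (L != M), so D-series; mu = 6 gives D_6.

6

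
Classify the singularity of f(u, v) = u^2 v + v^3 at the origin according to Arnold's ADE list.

D_4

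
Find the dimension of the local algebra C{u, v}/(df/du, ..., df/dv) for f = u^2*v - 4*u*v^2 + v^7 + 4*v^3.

The Hessian of f at 0 is [[0, 0], [0, 0]] with rank 0, so corank 2. A Groebner basis of the Jacobian ideal J(f) in C{u,v} is {u^2/7 + v^6 - 4*v^2/7, u^3 - 8*v^3, u*v - 2*v^2}; counting standard monomials gives mu = 8. Corank 2; j^3 = v*(u - 2*v)^2 has shape L^2 M (L != M), so D-series; mu = 8 gives D_8.

8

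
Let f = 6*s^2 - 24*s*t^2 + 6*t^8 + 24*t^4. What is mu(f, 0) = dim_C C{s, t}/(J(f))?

7

The Hessian of f at 0 has rank 1. Corank 1: A-series; mu = 7 gives A_7.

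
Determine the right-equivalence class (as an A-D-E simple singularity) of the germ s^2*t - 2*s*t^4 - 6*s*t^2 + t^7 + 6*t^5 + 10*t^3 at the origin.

D4

The Hessian of f at 0 has rank 0. Corank 2; j^3 = t*(s^2 - 6*s*t + 10*t^2) splits into three distinct lines over C (the quadratic factor has nonzero discriminant), so D_4.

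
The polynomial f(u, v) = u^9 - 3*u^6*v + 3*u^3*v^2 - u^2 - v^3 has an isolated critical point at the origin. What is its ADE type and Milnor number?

Type A2, Milnor number mu = 2.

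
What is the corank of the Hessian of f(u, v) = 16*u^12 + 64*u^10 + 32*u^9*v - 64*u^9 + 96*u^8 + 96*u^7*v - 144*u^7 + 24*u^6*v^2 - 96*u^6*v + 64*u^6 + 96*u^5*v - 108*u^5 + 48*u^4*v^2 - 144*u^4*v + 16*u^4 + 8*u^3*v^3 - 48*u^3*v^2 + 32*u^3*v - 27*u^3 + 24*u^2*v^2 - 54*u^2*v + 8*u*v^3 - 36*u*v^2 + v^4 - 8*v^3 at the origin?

2

The Hessian at 0 is [[0, 0], [0, 0]] of rank 0; hence corank 2.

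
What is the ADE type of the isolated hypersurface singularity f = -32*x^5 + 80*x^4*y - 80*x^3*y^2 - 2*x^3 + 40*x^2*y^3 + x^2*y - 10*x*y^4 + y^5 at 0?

D_6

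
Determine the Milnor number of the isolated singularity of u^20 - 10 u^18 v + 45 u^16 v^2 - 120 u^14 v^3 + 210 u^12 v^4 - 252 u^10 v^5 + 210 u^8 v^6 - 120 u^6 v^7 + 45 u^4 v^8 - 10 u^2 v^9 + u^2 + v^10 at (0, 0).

The Hessian of f at 0 has rank 1. Corank 1: A-series; mu = 9 gives A_9.

9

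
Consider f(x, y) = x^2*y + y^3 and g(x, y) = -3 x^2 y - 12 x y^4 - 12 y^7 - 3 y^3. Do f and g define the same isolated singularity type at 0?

Yes.

The Hessian of f at 0 is [[0, 0], [0, 0]] with rank 0, so corank 2. A Groebner basis of the Jacobian ideal J(f) in C{x,y} is {y^3, x^2 + 3*y^2, x*y}; counting standard monomials gives mu = 4. Corank 2; j^3 = y*(x^2 + y^2) splits into three distinct lines over C (the quadratic factor has nonzero discriminant), so D_4. The Hessian of g at 0 is [[0, 0], [0, 0]] with rank 0, so corank 2. A Groebner basis of the Jacobian ideal J(g) in C{x,y} is {y^3, x^2 + 3*y^2, x*y}; counting standard monomials gives mu = 4. Corank 2; j^3 = -3*y*(x^2 + y^2) splits into three distinct lines over C (the quadratic factor has nonzero discriminant), so D_4. Both have type D_4, hence right-equivalent.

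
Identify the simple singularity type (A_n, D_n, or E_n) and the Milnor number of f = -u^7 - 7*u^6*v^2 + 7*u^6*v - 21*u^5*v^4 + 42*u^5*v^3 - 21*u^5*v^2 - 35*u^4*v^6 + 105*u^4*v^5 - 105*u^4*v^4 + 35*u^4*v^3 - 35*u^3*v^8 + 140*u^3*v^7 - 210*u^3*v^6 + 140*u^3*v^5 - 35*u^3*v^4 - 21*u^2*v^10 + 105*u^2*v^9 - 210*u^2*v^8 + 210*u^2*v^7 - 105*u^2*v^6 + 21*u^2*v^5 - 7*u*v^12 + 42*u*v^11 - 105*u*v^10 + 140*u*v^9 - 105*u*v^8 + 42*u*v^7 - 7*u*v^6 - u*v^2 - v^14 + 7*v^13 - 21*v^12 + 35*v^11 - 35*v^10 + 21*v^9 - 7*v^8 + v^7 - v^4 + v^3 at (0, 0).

The Hessian of f at 0 is [[0, 0], [0, 0]] with rank 0, so corank 2. A Groebner basis of the Jacobian ideal J(f) in C{u,v} is {u^6 + v^2/7, v^3, u*v - v^2}; counting standard monomials gives mu = 8. Corank 2; j^3 = -v^2*(u - v) has shape L^2 M (L != M), so D-series; mu = 8 gives D_8.

Type D8, Milnor number mu = 8.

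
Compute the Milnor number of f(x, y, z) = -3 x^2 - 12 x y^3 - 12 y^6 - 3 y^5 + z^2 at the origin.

4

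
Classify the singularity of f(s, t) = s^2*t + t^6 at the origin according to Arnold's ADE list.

The Hessian of f at 0 is [[0, 0], [0, 0]] with rank 0, so corank 2. A Groebner basis of the Jacobian ideal J(f) in C{s,t} is {s^2/6 + t^5, s^3, s*t}; counting standard monomials gives mu = 7. Corank 2; j^3 = s^2*t has shape L^2 M (L != M), so D-series; mu = 7 gives D_7.

D7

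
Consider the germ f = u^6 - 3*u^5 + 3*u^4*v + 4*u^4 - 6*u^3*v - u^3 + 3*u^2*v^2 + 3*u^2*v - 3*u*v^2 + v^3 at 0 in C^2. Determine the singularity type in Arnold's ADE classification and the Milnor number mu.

Type E_{6}, Milnor number mu = 6.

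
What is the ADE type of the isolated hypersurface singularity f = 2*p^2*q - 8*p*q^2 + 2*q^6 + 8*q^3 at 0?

D_7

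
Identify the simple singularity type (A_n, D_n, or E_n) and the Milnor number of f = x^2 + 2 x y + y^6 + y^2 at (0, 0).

Type A_{5}, Milnor number mu = 5.

The Hessian of f at 0 has rank 1. Corank 1: A-series; mu = 5 gives A_5.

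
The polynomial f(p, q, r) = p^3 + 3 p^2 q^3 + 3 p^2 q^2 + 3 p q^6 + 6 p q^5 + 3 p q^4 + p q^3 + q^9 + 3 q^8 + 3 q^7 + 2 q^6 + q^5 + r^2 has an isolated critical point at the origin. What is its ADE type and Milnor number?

Type E7, Milnor number mu = 7.

The Hessian of f at 0 is [[0, 0, 0], [0, 0, 0], [0, 0, 2]] with rank 1, so corank 2. A Groebner basis of the Jacobian ideal J(f) in C{p,q,r} is {-p^2 + q^4 - q^3/3, p^3, p^2*q + p^2/3 + q^3/9, p^2 + p*q^2 + q^3/3, r}; counting standard monomials gives mu = 7. Corank 2; j^3 = p^3 is a perfect cube, so E-series; the 4-jet and mu = 7 give E_7.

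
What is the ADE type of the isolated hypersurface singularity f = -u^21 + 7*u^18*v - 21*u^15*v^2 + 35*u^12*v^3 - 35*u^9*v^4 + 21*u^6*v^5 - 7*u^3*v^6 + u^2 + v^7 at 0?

A_{6}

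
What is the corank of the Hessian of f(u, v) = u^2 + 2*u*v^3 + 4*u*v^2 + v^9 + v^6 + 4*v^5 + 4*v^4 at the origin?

1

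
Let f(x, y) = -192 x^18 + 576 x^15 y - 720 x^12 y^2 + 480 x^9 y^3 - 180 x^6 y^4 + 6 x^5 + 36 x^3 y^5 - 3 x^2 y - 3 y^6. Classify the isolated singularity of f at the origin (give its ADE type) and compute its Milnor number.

Type D7, Milnor number mu = 7.

The Hessian of f at 0 has rank 0. Corank 2; j^3 = -3*x^2*y has shape L^2 M (L != M), so D-series; mu = 7 gives D_7.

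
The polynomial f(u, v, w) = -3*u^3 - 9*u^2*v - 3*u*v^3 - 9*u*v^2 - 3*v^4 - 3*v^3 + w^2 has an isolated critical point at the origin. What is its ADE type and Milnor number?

The Hessian of f at 0 is [[0, 0, 0], [0, 0, 0], [0, 0, 2]] with rank 1, so corank 2. A Groebner basis of the Jacobian ideal J(f) in C{u,v,w} is {u^3 + 3*u^2*v + 6*u^2 + 12*u*v + 6*v^2, -3*u^2 + u*v^2 - 6*u*v - 3*v^2, 3*u^2 + 6*u*v + v^3 + 3*v^2, w}; counting standard monomials gives mu = 7. Corank 2; j^3 = -3*(u + v)^3 is a perfect cube, so E-series; the 4-jet and mu = 7 give E_7.

Type E_7, Milnor number mu = 7.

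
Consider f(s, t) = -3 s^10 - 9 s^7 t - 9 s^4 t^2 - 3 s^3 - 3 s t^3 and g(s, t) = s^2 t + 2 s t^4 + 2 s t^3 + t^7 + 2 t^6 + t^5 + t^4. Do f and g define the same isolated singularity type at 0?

No.

The Hessian of f at 0 is [[0, 0], [0, 0]] with rank 0, so corank 2. A Groebner basis of the Jacobian ideal J(f) in C{s,t} is {s^3, s*t^2, 3*s^2 + t^3}; counting standard monomials gives mu = 7. Corank 2; j^3 = -3*s^3 is a perfect cube, so E-series; the 4-jet and mu = 7 give E_7. The Hessian of g at 0 is [[0, 0], [0, 0]] with rank 0, so corank 2. A Groebner basis of the Jacobian ideal J(g) in C{s,t} is {s*t^2, s*t + t^3, s^2 - 4*s*t}; counting standard monomials gives mu = 5. Corank 2; j^3 = s^2*t has shape L^2 M (L != M), so D-series; mu = 5 gives D_5. f is E_7 but g is D_5, hence not right-equivalent.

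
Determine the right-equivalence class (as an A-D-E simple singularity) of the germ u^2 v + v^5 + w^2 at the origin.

The Hessian of f at 0 has rank 1. Corank 2; j^3 = u^2*v has shape L^2 M (L != M), so D-series; mu = 6 gives D_6.

D6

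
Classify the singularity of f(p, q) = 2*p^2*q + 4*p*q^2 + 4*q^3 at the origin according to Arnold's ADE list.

D_{4}

The Hessian of f at 0 has rank 0. Corank 2; j^3 = 2*q*(p^2 + 2*p*q + 2*q^2) splits into three distinct lines over C (the quadratic factor has nonzero discriminant), so D_4.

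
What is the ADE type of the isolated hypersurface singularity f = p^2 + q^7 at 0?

The Hessian of f at 0 is [[2, 0], [0, 0]] with rank 1, so corank 1. A Groebner basis of the Jacobian ideal J(f) in C{p,q} is {q^6, p}; counting standard monomials gives mu = 6. Corank 1: A-series; mu = 6 gives A_6.

A6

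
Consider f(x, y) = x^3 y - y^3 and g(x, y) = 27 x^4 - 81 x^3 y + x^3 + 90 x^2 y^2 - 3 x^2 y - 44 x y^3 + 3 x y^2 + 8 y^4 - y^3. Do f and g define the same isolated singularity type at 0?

Yes.

The Hessian of f at 0 is [[0, 0], [0, 0]] with rank 0, so corank 2. A Groebner basis of the Jacobian ideal J(f) in C{x,y} is {x^3 - 3*y^2, x^2*y, y^3}; counting standard monomials gives mu = 7. Corank 2; j^3 = -y^3 is a perfect cube, so E-series; the 4-jet and mu = 7 give E_7. The Hessian of g at 0 is [[0, 0], [0, 0]] with rank 0, so corank 2. A Groebner basis of the Jacobian ideal J(g) in C{x,y} is {x^2/3 - 2*x*y/3 + y^4 + y^3/9 + y^2/3, x^3 + 5*x^2/3 - 10*x*y/3 - 4*y^3/9 + 5*y^2/3, x^2*y + 11*x^2/9 - 22*x*y/9 - 16*y^3/27 + 11*y^2/9, 2*x^2/3 + x*y^2 - 4*x*y/3 - 7*y^3/9 + 2*y^2/3}; counting standard monomials gives mu = 7. Corank 2; j^3 = (x - y)^3 is a perfect cube, so E-series; the 4-jet and mu = 7 give E_7. Both have type E_7, hence right-equivalent.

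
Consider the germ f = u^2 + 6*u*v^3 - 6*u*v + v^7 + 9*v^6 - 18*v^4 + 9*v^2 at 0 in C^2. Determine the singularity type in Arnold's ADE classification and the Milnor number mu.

Type A_{6}, Milnor number mu = 6.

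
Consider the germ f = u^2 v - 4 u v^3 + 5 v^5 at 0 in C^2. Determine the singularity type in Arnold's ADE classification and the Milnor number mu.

Type D_{6}, Milnor number mu = 6.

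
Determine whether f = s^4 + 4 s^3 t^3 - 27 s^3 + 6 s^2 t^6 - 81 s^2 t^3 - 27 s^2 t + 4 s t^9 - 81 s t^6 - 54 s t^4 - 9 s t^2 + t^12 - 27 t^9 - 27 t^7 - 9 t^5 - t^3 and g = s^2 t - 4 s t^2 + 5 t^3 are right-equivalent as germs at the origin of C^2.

No.

The Hessian of f at 0 has rank 0. Corank 2; j^3 = -(3*s + t)^3 is a perfect cube, so E-series; the 4-jet and mu = 6 give E_6. The Hessian of g at 0 has rank 0. Corank 2; j^3 = t*(s^2 - 4*s*t + 5*t^2) splits into three distinct lines over C (the quadratic factor has nonzero discriminant), so D_4. f is E_6 but g is D_4, hence not right-equivalent.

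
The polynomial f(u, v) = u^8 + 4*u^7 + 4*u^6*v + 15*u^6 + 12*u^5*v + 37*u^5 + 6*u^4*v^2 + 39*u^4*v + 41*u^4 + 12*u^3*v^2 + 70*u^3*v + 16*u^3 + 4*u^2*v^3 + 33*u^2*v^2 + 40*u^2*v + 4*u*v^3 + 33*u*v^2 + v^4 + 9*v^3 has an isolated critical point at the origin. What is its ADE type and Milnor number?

The Hessian of f at 0 is [[0, 0], [0, 0]] with rank 0, so corank 2. A Groebner basis of the Jacobian ideal J(f) in C{u,v} is {u*v^2 - 24*u*v/13 - 18*v^2/13, 32*u*v/13 + v^3 + 24*v^2/13, u^2 + 155*u*v/104 + 231*v^2/416}; counting standard monomials gives mu = 5. Corank 2; j^3 = (u + v)*(4*u + 3*v)^2 has shape L^2 M (L != M), so D-series; mu = 5 gives D_5.

Type D_5, Milnor number mu = 5.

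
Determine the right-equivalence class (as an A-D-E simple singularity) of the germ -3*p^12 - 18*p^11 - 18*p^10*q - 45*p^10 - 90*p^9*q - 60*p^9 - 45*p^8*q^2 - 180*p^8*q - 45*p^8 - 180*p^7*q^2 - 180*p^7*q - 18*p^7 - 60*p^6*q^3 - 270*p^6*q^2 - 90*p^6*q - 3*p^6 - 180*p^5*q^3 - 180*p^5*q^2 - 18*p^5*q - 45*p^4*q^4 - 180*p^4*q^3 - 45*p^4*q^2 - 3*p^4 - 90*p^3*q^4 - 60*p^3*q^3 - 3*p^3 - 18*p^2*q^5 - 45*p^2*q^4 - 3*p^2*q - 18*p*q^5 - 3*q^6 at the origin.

D_{7}

The Hessian of f at 0 has rank 0. Corank 2; j^3 = -3*p^2*(p + q) has shape L^2 M (L != M), so D-series; mu = 7 gives D_7.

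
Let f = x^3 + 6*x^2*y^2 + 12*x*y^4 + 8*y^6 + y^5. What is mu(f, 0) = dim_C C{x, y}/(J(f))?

The Hessian of f at 0 has rank 0. Corank 2; j^3 = x^3 is a perfect cube, so E-series; the 5-jet and mu = 8 give E_8.

8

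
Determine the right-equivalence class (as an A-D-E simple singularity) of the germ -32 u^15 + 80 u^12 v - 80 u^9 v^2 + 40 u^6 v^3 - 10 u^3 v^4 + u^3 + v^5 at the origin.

The Hessian of f at 0 has rank 0. Corank 2; j^3 = u^3 is a perfect cube, so E-series; the 5-jet and mu = 8 give E_8.

E_{8}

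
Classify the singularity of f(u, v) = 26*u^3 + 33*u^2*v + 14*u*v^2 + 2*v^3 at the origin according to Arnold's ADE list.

The Hessian of f at 0 is [[0, 0], [0, 0]] with rank 0, so corank 2. A Groebner basis of the Jacobian ideal J(f) in C{u,v} is {v^3, u^2 - 2*v^2/3, u*v + v^2}; counting standard monomials gives mu = 4. Corank 2; j^3 = (2*u + v)*(13*u^2 + 10*u*v + 2*v^2) splits into three distinct lines over C (the quadratic factor has nonzero discriminant), so D_4.

D_{4}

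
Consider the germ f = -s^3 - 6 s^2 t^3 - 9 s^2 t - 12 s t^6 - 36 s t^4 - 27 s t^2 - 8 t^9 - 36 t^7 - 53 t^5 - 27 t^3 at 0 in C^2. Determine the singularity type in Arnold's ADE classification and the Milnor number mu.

The Hessian of f at 0 has rank 0. Corank 2; j^3 = -(s + 3*t)^3 is a perfect cube, so E-series; the 5-jet and mu = 8 give E_8.

Type E_8, Milnor number mu = 8.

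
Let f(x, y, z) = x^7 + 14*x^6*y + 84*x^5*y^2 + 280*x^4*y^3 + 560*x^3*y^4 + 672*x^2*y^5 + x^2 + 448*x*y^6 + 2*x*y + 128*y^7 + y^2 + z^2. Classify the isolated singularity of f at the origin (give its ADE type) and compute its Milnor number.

The Hessian of f at 0 has rank 2. Corank 1: A-series; mu = 6 gives A_6.

Type A_6, Milnor number mu = 6.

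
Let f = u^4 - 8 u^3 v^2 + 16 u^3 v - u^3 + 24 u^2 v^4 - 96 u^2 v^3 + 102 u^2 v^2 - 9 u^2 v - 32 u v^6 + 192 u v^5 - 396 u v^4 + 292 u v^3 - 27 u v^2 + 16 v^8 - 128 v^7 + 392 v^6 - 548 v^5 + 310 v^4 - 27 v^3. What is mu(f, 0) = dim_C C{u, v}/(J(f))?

6

The Hessian of f at 0 is [[0, 0], [0, 0]] with rank 0, so corank 2. A Groebner basis of the Jacobian ideal J(f) in C{u,v} is {u^3 - 27*u^2 - 162*u*v - 243*v^2, u^2*v + 33*u^2/4 + 99*u*v/2 + 297*v^2/4, -5*u^2/2 + u*v^2 - 15*u*v - 45*v^2/2, 3*u^2/4 + 9*u*v/2 + v^3 + 27*v^2/4}; counting standard monomials gives mu = 6. Corank 2; j^3 = -(u + 3*v)^3 is a perfect cube, so E-series; the 4-jet and mu = 6 give E_6.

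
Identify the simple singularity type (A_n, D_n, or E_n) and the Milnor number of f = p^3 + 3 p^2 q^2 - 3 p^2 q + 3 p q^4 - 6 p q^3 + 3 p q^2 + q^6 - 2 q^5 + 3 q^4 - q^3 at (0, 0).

Type E8, Milnor number mu = 8.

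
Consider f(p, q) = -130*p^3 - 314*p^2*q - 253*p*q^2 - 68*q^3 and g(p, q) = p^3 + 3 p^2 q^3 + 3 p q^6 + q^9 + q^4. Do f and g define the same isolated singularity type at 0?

No.

The Hessian of f at 0 has rank 0. Corank 2; j^3 = -(5*p + 4*q)*(26*p^2 + 42*p*q + 17*q^2) splits into three distinct lines over C (the quadratic factor has nonzero discriminant), so D_4. The Hessian of g at 0 has rank 0. Corank 2; j^3 = p^3 is a perfect cube, so E-series; the 4-jet and mu = 6 give E_6. f is D_4 but g is E_6, hence not right-equivalent.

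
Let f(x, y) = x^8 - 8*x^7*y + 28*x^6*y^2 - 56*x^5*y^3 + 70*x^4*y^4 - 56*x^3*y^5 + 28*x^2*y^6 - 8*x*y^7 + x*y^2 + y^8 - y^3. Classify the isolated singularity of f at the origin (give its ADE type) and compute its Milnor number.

Type D_9, Milnor number mu = 9.

The Hessian of f at 0 has rank 0. Corank 2; j^3 = y^2*(x - y) has shape L^2 M (L != M), so D-series; mu = 9 gives D_9.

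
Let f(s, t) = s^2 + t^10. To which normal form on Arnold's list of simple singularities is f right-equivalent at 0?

A_{9}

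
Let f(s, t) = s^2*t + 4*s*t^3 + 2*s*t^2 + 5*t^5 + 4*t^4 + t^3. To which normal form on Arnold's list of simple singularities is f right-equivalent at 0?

D6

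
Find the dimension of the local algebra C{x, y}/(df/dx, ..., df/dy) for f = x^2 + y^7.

6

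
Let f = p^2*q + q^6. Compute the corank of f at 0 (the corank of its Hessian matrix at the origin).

The Hessian at 0 is [[0, 0], [0, 0]] of rank 0; hence corank 2.

2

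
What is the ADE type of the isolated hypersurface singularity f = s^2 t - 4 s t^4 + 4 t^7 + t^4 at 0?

D5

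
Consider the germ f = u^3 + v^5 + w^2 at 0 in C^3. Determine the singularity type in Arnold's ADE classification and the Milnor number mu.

Type E_{8}, Milnor number mu = 8.

The Hessian of f at 0 is [[0, 0, 0], [0, 0, 0], [0, 0, 2]] with rank 1, so corank 2. A Groebner basis of the Jacobian ideal J(f) in C{u,v,w} is {v^4, u^2, w}; counting standard monomials gives mu = 8. Corank 2; j^3 = u^3 is a perfect cube, so E-series; the 5-jet and mu = 8 give E_8.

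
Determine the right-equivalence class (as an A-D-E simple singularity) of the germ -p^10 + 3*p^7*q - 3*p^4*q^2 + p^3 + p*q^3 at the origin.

E7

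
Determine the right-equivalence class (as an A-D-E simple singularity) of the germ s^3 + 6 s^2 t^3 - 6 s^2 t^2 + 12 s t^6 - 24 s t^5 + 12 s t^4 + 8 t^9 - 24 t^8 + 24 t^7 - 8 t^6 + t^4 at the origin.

E_{6}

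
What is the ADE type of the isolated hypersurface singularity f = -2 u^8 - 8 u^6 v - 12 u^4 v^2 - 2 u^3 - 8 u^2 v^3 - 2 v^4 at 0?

The Hessian of f at 0 is [[0, 0], [0, 0]] with rank 0, so corank 2. A Groebner basis of the Jacobian ideal J(f) in C{u,v} is {v^3, u^2}; counting standard monomials gives mu = 6. Corank 2; j^3 = -2*u^3 is a perfect cube, so E-series; the 4-jet and mu = 6 give E_6.

E_{6}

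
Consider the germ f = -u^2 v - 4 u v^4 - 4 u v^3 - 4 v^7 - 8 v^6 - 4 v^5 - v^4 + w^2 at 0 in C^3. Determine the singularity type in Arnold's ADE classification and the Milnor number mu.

Type D_{5}, Milnor number mu = 5.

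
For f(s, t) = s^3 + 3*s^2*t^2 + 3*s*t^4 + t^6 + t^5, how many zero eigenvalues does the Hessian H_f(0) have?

2

The Hessian at 0 is [[0, 0], [0, 0]] of rank 0; hence corank 2.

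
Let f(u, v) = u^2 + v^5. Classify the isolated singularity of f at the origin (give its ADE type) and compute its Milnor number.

Type A4, Milnor number mu = 4.

The Hessian of f at 0 has rank 1. Corank 1: A-series; mu = 4 gives A_4.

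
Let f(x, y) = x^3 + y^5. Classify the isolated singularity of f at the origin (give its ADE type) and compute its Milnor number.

Type E_{8}, Milnor number mu = 8.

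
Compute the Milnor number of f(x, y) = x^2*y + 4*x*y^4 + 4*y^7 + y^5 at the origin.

6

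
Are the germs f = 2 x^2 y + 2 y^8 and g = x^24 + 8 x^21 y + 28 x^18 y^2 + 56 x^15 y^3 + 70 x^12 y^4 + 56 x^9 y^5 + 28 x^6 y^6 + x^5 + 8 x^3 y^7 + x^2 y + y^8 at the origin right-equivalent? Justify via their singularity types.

Yes.

The Hessian of f at 0 has rank 0. Corank 2; j^3 = 2*x^2*y has shape L^2 M (L != M), so D-series; mu = 9 gives D_9. The Hessian of g at 0 has rank 0. Corank 2; j^3 = x^2*y has shape L^2 M (L != M), so D-series; mu = 9 gives D_9. Both have type D_9, hence right-equivalent.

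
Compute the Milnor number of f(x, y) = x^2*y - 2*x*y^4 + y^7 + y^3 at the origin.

4

The Hessian of f at 0 has rank 0. Corank 2; j^3 = y*(x^2 + y^2) splits into three distinct lines over C (the quadratic factor has nonzero discriminant), so D_4.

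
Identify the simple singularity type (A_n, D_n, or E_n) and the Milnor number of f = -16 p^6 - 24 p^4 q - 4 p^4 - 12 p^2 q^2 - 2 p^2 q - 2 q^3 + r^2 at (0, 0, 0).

The Hessian of f at 0 has rank 1. Corank 2; j^3 = -2*q*(p^2 + q^2) splits into three distinct lines over C (the quadratic factor has nonzero discriminant), so D_4.

Type D_{4}, Milnor number mu = 4.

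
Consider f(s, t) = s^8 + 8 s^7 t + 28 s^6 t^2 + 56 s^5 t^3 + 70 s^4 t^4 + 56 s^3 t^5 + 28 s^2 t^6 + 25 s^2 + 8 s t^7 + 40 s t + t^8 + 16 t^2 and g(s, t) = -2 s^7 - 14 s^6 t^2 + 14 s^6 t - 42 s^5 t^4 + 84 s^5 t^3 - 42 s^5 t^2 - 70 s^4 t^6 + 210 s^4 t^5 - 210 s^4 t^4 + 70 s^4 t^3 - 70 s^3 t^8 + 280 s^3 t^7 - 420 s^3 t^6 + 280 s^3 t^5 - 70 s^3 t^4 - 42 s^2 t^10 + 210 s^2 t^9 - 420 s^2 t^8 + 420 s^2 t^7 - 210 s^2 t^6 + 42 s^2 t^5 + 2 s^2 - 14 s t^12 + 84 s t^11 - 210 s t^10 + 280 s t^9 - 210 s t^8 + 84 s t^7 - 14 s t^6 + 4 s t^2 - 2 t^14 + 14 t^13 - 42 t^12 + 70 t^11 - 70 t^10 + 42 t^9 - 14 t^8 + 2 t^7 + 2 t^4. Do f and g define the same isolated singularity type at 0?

The Hessian of f at 0 has rank 1. Corank 1: A-series; mu = 7 gives A_7. The Hessian of g at 0 has rank 1. Corank 1: A-series; mu = 6 gives A_6. f is A_7 but g is A_6, hence not right-equivalent.

No.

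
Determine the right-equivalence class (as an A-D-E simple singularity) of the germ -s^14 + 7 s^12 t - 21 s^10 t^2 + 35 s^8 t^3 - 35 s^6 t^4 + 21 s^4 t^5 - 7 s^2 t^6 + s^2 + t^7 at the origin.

The Hessian of f at 0 is [[2, 0], [0, 0]] with rank 1, so corank 1. A Groebner basis of the Jacobian ideal J(f) in C{s,t} is {t^6, s}; counting standard monomials gives mu = 6. Corank 1: A-series; mu = 6 gives A_6.

A_{6}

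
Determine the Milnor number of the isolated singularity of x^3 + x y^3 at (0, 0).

7

The Hessian of f at 0 has rank 0. Corank 2; j^3 = x^3 is a perfect cube, so E-series; the 4-jet and mu = 7 give E_7.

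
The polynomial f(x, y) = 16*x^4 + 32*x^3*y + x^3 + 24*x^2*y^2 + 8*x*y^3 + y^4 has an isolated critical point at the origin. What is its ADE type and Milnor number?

Type E_6, Milnor number mu = 6.

The Hessian of f at 0 has rank 0. Corank 2; j^3 = x^3 is a perfect cube, so E-series; the 4-jet and mu = 6 give E_6.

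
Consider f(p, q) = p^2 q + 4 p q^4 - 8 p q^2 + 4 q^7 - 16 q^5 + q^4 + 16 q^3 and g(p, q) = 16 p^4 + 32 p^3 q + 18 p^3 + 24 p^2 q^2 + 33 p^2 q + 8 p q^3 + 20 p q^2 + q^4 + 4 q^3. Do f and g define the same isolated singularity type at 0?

The Hessian of f at 0 has rank 0. Corank 2; j^3 = q*(p - 4*q)^2 has shape L^2 M (L != M), so D-series; mu = 5 gives D_5. The Hessian of g at 0 has rank 0. Corank 2; j^3 = (2*p + q)*(3*p + 2*q)^2 has shape L^2 M (L != M), so D-series; mu = 5 gives D_5. Both have type D_5, hence right-equivalent.

Yes.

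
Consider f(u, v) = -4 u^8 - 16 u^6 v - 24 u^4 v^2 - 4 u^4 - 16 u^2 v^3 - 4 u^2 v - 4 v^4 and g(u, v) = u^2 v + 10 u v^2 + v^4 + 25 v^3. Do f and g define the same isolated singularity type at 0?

The Hessian of f at 0 is [[0, 0], [0, 0]] with rank 0, so corank 2. A Groebner basis of the Jacobian ideal J(f) in C{u,v} is {u^3, u^2/4 + v^3, u*v}; counting standard monomials gives mu = 5. Corank 2; j^3 = -4*u^2*v has shape L^2 M (L != M), so D-series; mu = 5 gives D_5. The Hessian of g at 0 is [[0, 0], [0, 0]] with rank 0, so corank 2. A Groebner basis of the Jacobian ideal J(g) in C{u,v} is {u^3 - 125*u^2/4 + 3125*v^2/4, u^2/4 + v^3 - 25*v^2/4, u*v + 5*v^2}; counting standard monomials gives mu = 5. Corank 2; j^3 = v*(u + 5*v)^2 has shape L^2 M (L != M), so D-series; mu = 5 gives D_5. Both have type D_5, hence right-equivalent.

Yes.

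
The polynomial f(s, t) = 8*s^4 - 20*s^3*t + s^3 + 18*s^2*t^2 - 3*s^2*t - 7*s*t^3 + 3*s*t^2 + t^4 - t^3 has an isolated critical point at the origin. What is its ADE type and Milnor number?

The Hessian of f at 0 has rank 0. Corank 2; j^3 = (s - t)^3 is a perfect cube, so E-series; the 4-jet and mu = 7 give E_7.

Type E_7, Milnor number mu = 7.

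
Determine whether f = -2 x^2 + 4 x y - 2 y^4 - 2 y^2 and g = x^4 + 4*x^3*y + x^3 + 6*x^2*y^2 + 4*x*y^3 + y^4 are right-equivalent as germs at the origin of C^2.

The Hessian of f at 0 has rank 1. Corank 1: A-series; mu = 3 gives A_3. The Hessian of g at 0 has rank 0. Corank 2; j^3 = x^3 is a perfect cube, so E-series; the 4-jet and mu = 6 give E_6. f is A_3 but g is E_6, hence not right-equivalent.

No.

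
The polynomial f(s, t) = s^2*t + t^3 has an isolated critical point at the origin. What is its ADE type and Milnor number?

Type D_{4}, Milnor number mu = 4.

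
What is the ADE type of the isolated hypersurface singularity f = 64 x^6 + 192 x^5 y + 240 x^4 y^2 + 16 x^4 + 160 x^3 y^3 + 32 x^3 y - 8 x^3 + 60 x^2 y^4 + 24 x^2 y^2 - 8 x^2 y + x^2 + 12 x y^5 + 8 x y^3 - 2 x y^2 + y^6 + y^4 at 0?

A_{5}

The Hessian of f at 0 is [[2, 0], [0, 0]] with rank 1, so corank 1. A Groebner basis of the Jacobian ideal J(f) in C{x,y} is {x*y^2 + x*y - x/4 + y^2/4, -5*x*y + x + y^3 - y^2, x^2 + x*y - x/4 + y^2/4}; counting standard monomials gives mu = 5. Corank 1: A-series; mu = 5 gives A_5.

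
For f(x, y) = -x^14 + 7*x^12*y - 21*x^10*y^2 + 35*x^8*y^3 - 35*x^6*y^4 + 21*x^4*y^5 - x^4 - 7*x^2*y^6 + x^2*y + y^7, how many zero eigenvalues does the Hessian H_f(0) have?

Hessian at 0 has rank 0.

2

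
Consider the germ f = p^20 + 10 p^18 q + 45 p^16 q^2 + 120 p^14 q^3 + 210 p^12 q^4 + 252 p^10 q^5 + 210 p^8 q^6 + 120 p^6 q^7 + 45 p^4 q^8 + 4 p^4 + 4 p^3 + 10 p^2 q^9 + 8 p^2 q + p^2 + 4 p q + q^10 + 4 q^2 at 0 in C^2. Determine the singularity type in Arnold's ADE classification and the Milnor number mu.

The Hessian of f at 0 is [[2, 4], [4, 8]] with rank 1, so corank 1. A Groebner basis of the Jacobian ideal J(f) in C{p,q} is {p*q^4 - 5*p*q^3/2 + 15*p*q^2/16 - 7*p*q/64 + p/256 - 2*q^4 + 5*q^3/4 - 3*q^2/16 + q/128, 15*p*q^3/4 - 27*p*q^2/16 + 27*p*q/128 - p/128 + q^5 + 5*q^4/2 - 35*q^3/16 + 23*q^2/64 - q/64, p^2 + p/2 + q}; counting standard monomials gives mu = 9. Corank 1: A-series; mu = 9 gives A_9.

Type A_9, Milnor number mu = 9.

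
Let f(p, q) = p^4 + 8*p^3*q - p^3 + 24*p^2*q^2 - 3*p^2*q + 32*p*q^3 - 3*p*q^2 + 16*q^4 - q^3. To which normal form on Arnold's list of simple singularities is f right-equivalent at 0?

E6

The Hessian of f at 0 has rank 0. Corank 2; j^3 = -(p + q)^3 is a perfect cube, so E-series; the 4-jet and mu = 6 give E_6.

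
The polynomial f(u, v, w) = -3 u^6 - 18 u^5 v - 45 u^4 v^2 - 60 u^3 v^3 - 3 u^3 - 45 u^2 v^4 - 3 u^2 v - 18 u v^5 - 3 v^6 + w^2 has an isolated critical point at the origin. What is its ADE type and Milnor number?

Type D_{7}, Milnor number mu = 7.

The Hessian of f at 0 is [[0, 0, 0], [0, 0, 0], [0, 0, 2]] with rank 1, so corank 2. A Groebner basis of the Jacobian ideal J(f) in C{u,v,w} is {-u*v/6 + v^5, u*v^2, u^2 + u*v, w}; counting standard monomials gives mu = 7. Corank 2; j^3 = -3*u^2*(u + v) has shape L^2 M (L != M), so D-series; mu = 7 gives D_7.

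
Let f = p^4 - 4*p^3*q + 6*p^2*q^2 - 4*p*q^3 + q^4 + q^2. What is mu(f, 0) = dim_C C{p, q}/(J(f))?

The Hessian of f at 0 has rank 1. Corank 1: A-series; mu = 3 gives A_3.

3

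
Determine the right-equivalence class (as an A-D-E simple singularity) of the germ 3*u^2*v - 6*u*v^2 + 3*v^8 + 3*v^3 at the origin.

D9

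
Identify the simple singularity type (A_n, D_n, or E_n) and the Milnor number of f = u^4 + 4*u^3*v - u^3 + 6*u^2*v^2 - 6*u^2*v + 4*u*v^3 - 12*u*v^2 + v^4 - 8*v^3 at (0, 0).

The Hessian of f at 0 has rank 0. Corank 2; j^3 = -(u + 2*v)^3 is a perfect cube, so E-series; the 4-jet and mu = 6 give E_6.

Type E6, Milnor number mu = 6.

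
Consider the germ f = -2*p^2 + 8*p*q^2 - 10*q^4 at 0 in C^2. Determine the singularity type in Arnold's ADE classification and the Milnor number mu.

Type A_{3}, Milnor number mu = 3.

The Hessian of f at 0 has rank 1. Corank 1: A-series; mu = 3 gives A_3.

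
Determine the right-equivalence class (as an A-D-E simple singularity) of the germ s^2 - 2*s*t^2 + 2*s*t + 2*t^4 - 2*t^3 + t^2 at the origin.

A_3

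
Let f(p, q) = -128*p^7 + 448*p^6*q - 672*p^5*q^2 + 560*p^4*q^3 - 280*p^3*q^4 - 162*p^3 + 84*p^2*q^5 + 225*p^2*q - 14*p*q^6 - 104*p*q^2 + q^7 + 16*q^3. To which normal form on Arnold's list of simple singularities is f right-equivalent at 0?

D_{8}

The Hessian of f at 0 is [[0, 0], [0, 0]] with rank 0, so corank 2. A Groebner basis of the Jacobian ideal J(f) in C{p,q} is {4782969*p*q/14 + q^6 - 1062882*q^2/7, p*q^2 - 4*q^3/9, p^2 - 17*p*q/18 + 2*q^2/9}; counting standard monomials gives mu = 8. Corank 2; j^3 = -(2*p - q)*(9*p - 4*q)^2 has shape L^2 M (L != M), so D-series; mu = 8 gives D_8.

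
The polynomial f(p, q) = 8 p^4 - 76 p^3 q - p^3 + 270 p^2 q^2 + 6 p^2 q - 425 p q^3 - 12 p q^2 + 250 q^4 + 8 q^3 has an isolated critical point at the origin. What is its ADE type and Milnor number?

Type E7, Milnor number mu = 7.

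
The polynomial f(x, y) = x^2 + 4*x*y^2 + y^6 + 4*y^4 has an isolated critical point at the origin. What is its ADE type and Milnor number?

Type A5, Milnor number mu = 5.

The Hessian of f at 0 is [[2, 0], [0, 0]] with rank 1, so corank 1. A Groebner basis of the Jacobian ideal J(f) in C{x,y} is {x^3, x^2*y, x/2 + y^2}; counting standard monomials gives mu = 5. Corank 1: A-series; mu = 5 gives A_5.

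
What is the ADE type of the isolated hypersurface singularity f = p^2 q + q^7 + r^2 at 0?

D_8

The Hessian of f at 0 is [[0, 0, 0], [0, 0, 0], [0, 0, 2]] with rank 1, so corank 2. A Groebner basis of the Jacobian ideal J(f) in C{p,q,r} is {p^2/7 + q^6, p^3, p*q, r}; counting standard monomials gives mu = 8. Corank 2; j^3 = p^2*q has shape L^2 M (L != M), so D-series; mu = 8 gives D_8.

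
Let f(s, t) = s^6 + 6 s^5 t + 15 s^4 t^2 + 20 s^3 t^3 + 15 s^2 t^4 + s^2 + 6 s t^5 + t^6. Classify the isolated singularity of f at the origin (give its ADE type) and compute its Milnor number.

Type A_5, Milnor number mu = 5.

The Hessian of f at 0 has rank 1. Corank 1: A-series; mu = 5 gives A_5.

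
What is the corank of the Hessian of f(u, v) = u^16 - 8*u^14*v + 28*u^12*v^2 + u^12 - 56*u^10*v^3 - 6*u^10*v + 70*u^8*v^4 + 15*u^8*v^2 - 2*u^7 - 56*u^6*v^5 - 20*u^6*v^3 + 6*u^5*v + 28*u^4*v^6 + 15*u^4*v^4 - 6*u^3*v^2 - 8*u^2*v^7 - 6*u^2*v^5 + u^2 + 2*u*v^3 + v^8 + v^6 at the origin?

1

Hessian at 0 has rank 1.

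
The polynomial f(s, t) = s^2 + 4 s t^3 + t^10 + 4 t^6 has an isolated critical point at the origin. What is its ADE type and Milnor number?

Type A9, Milnor number mu = 9.

The Hessian of f at 0 has rank 1. Corank 1: A-series; mu = 9 gives A_9.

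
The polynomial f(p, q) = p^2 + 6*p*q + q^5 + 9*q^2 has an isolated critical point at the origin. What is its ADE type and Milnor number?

The Hessian of f at 0 has rank 1. Corank 1: A-series; mu = 4 gives A_4.

Type A4, Milnor number mu = 4.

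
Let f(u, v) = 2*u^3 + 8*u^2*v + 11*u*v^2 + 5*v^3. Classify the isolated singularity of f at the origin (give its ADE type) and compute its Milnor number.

The Hessian of f at 0 has rank 0. Corank 2; j^3 = (u + v)*(2*u^2 + 6*u*v + 5*v^2) splits into three distinct lines over C (the quadratic factor has nonzero discriminant), so D_4.

Type D4, Milnor number mu = 4.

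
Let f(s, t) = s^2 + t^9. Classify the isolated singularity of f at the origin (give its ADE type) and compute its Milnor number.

Type A8, Milnor number mu = 8.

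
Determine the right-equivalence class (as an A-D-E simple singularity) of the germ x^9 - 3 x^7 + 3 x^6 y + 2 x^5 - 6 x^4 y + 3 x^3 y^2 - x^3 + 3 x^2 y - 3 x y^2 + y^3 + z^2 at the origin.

The Hessian of f at 0 has rank 1. Corank 2; j^3 = -(x - y)^3 is a perfect cube, so E-series; the 5-jet and mu = 8 give E_8.

E_{8}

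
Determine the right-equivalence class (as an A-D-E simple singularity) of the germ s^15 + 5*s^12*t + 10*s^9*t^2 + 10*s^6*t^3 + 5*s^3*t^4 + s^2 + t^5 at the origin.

The Hessian of f at 0 is [[2, 0], [0, 0]] with rank 1, so corank 1. A Groebner basis of the Jacobian ideal J(f) in C{s,t} is {t^4, s}; counting standard monomials gives mu = 4. Corank 1: A-series; mu = 4 gives A_4.

A4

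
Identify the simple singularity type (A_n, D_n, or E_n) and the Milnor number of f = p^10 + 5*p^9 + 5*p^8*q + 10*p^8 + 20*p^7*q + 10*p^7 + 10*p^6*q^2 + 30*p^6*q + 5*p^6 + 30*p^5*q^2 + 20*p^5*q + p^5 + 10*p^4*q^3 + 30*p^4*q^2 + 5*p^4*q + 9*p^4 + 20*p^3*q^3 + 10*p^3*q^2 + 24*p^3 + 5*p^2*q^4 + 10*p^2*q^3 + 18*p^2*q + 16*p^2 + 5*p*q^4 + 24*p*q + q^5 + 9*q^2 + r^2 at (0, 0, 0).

Type A_4, Milnor number mu = 4.

The Hessian of f at 0 is [[32, 24, 0], [24, 18, 0], [0, 0, 2]] with rank 2, so corank 1. A Groebner basis of the Jacobian ideal J(f) in C{p,q,r} is {512*p/243 + q^3 + 8*q^2/9 + 128*q/81, p^2 + 4*p/3 + q, p*q - 8*p/9 + 3*q^2/8 - 2*q/3, r}; counting standard monomials gives mu = 4. Corank 1: A-series; mu = 4 gives A_4.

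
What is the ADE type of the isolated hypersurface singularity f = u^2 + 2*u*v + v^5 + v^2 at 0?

The Hessian of f at 0 has rank 1. Corank 1: A-series; mu = 4 gives A_4.

A_{4}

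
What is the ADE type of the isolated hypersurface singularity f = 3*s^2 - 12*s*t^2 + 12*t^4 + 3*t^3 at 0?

The Hessian of f at 0 is [[6, 0], [0, 0]] with rank 1, so corank 1. A Groebner basis of the Jacobian ideal J(f) in C{s,t} is {t^2, s}; counting standard monomials gives mu = 2. Corank 1: A-series; mu = 2 gives A_2.

A_{2}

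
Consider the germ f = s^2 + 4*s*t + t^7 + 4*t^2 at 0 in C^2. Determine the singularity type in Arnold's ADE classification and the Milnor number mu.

Type A_{6}, Milnor number mu = 6.

The Hessian of f at 0 has rank 1. Corank 1: A-series; mu = 6 gives A_6.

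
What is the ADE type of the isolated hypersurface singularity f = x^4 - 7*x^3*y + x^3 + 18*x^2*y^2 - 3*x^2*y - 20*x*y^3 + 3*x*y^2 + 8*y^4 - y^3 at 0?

The Hessian of f at 0 has rank 0. Corank 2; j^3 = (x - y)^3 is a perfect cube, so E-series; the 4-jet and mu = 7 give E_7.

E7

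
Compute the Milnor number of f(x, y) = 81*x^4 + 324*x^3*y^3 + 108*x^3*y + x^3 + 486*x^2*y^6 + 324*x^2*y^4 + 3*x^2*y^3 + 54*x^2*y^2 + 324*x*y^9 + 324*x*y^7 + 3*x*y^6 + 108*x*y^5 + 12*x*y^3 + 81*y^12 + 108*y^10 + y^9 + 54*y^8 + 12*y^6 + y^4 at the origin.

The Hessian of f at 0 has rank 0. Corank 2; j^3 = x^3 is a perfect cube, so E-series; the 4-jet and mu = 6 give E_6.

6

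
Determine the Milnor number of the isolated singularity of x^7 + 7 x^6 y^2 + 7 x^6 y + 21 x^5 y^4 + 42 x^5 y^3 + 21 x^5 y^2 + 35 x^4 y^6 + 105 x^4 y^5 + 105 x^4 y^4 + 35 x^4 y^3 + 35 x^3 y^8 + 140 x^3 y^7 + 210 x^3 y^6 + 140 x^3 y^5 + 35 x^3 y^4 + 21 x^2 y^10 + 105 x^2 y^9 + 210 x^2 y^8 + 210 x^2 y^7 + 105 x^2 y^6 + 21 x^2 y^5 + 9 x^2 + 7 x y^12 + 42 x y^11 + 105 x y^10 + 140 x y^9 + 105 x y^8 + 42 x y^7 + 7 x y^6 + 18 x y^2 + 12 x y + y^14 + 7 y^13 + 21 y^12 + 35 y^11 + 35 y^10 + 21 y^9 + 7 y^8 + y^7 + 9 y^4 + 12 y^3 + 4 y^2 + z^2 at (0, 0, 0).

The Hessian of f at 0 is [[18, 12, 0], [12, 8, 0], [0, 0, 2]] with rank 2, so corank 1. A Groebner basis of the Jacobian ideal J(f) in C{x,y,z} is {x^3 + 2*x^2*y - 4*x^2/3 - 32*x*y/27 + 16*x/81 + 32*y/243, x + y^2 + 2*y/3, z}; counting standard monomials gives mu = 6. Corank 1: A-series; mu = 6 gives A_6.

6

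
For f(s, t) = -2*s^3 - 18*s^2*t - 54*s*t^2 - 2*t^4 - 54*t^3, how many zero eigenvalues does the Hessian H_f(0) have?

Hessian at 0 has rank 0.

2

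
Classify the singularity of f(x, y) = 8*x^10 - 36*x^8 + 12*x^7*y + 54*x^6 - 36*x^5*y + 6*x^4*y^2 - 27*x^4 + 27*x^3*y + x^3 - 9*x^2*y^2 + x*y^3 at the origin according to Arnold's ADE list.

E7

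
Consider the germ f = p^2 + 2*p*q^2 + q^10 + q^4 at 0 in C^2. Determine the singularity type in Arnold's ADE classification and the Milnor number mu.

The Hessian of f at 0 has rank 1. Corank 1: A-series; mu = 9 gives A_9.

Type A_9, Milnor number mu = 9.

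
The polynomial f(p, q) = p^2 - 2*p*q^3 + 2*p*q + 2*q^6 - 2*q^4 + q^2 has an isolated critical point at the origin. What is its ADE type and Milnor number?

Type A_{5}, Milnor number mu = 5.

The Hessian of f at 0 has rank 1. Corank 1: A-series; mu = 5 gives A_5.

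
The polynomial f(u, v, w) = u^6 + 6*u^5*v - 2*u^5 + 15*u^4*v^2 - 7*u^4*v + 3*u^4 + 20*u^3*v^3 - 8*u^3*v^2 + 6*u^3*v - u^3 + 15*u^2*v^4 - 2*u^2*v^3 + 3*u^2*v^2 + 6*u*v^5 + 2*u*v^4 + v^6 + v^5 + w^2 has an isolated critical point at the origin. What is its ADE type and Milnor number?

Type E8, Milnor number mu = 8.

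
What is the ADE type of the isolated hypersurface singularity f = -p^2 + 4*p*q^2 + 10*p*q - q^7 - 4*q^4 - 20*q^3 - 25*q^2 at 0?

A6

The Hessian of f at 0 is [[-2, 10], [10, -50]] with rank 1, so corank 1. A Groebner basis of the Jacobian ideal J(f) in C{p,q} is {p^3 - 15*p^2*q + 75*p^2/2 - 250*p*q + 625*p/4 - 3125*q/4, -p/2 + q^2 + 5*q/2}; counting standard monomials gives mu = 6. Corank 1: A-series; mu = 6 gives A_6.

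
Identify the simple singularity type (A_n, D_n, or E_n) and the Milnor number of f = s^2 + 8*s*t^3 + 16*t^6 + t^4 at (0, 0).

Type A_3, Milnor number mu = 3.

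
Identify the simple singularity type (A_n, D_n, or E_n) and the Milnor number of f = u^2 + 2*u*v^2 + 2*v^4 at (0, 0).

The Hessian of f at 0 has rank 1. Corank 1: A-series; mu = 3 gives A_3.

Type A3, Milnor number mu = 3.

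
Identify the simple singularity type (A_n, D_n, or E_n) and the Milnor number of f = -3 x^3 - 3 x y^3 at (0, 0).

The Hessian of f at 0 has rank 0. Corank 2; j^3 = -3*x^3 is a perfect cube, so E-series; the 4-jet and mu = 7 give E_7.

Type E7, Milnor number mu = 7.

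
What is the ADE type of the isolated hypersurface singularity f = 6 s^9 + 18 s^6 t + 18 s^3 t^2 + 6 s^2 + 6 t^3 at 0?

A_{2}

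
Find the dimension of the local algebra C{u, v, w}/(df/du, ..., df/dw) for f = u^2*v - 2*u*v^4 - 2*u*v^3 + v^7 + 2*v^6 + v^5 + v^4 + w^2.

5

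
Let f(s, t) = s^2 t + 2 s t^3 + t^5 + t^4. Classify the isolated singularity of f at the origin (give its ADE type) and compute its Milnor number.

The Hessian of f at 0 has rank 0. Corank 2; j^3 = s^2*t has shape L^2 M (L != M), so D-series; mu = 5 gives D_5.

Type D_5, Milnor number mu = 5.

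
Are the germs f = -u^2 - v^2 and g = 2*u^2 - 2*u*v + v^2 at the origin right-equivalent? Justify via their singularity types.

Yes.

The Hessian of f at 0 has rank 2. Corank 0: nondegenerate Morse point, so A_1. The Hessian of g at 0 has rank 2. Corank 0: nondegenerate Morse point, so A_1. Both have type A_1, hence right-equivalent.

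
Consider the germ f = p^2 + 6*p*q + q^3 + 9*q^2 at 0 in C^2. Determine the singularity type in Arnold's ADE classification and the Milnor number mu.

Type A2, Milnor number mu = 2.

The Hessian of f at 0 is [[2, 6], [6, 18]] with rank 1, so corank 1. A Groebner basis of the Jacobian ideal J(f) in C{p,q} is {q^2, p + 3*q}; counting standard monomials gives mu = 2. Corank 1: A-series; mu = 2 gives A_2.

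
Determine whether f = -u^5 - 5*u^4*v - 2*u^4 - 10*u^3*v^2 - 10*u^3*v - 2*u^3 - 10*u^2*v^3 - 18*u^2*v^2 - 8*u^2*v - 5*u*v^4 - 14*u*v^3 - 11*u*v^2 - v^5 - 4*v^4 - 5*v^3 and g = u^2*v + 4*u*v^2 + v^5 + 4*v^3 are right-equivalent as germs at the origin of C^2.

The Hessian of f at 0 is [[0, 0], [0, 0]] with rank 0, so corank 2. A Groebner basis of the Jacobian ideal J(f) in C{u,v} is {v^3, u^2 + v^2/2, u*v + v^2/2}; counting standard monomials gives mu = 4. Corank 2; j^3 = -(u + v)*(2*u^2 + 6*u*v + 5*v^2) splits into three distinct lines over C (the quadratic factor has nonzero discriminant), so D_4. The Hessian of g at 0 is [[0, 0], [0, 0]] with rank 0, so corank 2. A Groebner basis of the Jacobian ideal J(g) in C{u,v} is {u^2/5 + v^4 - 4*v^2/5, u^3 + 8*v^3, u*v + 2*v^2}; counting standard monomials gives mu = 6. Corank 2; j^3 = v*(u + 2*v)^2 has shape L^2 M (L != M), so D-series; mu = 6 gives D_6. f is D_4 but g is D_6, hence not right-equivalent.

No.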